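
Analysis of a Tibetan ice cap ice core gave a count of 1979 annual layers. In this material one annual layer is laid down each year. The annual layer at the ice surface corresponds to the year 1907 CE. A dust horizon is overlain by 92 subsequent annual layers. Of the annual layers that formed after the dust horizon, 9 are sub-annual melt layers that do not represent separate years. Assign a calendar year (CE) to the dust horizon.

There are 92 annual layers younger than the dust horizon.
92 − 9 false = 83 true annual layers after the dust horizon.
The annual layer at the ice surface is 1907 CE, so the dust horizon dates to 1907 − 83 = 1824 CE.

1824 CE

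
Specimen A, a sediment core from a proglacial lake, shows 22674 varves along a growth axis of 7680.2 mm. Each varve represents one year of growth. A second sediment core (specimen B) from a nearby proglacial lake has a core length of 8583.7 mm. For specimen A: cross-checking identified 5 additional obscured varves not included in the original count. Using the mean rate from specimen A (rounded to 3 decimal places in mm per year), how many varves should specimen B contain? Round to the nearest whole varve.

25321 varves

Specimen A: correcting the raw count gives 22674 + 5 = 22679 true varves.
A: Mean rate = 7680.2 mm / 22679 years ≈ 0.339 mm/year.
B spans 8583.7 / 0.339 = 25320.65 years ≈ 25321 varves.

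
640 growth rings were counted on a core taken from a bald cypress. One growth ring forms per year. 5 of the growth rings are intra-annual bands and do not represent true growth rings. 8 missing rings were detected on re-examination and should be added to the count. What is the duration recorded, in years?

643 years

Adjusted count: 640 − 5 + 8 = 643 growth rings.
At one growth ring per year, that is 643 years.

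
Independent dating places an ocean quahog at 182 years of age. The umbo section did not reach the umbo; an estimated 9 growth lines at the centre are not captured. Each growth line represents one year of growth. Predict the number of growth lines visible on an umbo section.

173 growth lines

Expected growth lines over 182 years: 182.
Subtracting the 9 growth lines not captured gives 182 − 9 = 173 growth lines in the record.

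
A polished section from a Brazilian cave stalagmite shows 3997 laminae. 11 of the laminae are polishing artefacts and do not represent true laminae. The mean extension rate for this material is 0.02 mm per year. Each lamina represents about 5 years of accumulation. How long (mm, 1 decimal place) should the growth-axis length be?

398.6 mm

Adjusted count: 3997 − 11 = 3986 laminae.
3986 laminae at 5 years each span 3986 × 5 = 19930 years.
19930 years at 0.02 mm/year gives 0.02 × 19930 = 398.6 mm.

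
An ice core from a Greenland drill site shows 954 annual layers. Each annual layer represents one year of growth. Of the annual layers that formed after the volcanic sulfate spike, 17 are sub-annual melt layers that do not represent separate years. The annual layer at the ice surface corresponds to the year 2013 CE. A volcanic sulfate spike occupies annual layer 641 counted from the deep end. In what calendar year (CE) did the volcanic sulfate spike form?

Between annual layer 641 and the ice surface there are 954 − 641 = 313 annual layers.
Excluding 17 false annual layers: 313 − 17 = 296.
The annual layer at the ice surface is 2013 CE, so the volcanic sulfate spike dates to 2013 − 296 = 1717 CE.

1717 CE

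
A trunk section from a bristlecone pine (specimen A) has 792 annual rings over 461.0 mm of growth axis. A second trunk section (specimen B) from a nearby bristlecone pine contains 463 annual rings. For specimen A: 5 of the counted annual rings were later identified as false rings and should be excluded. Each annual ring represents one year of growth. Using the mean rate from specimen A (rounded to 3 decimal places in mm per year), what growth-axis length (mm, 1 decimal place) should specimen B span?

271.3 mm

Specimen A: after corrections the count is 792 − 5 = 787 annual rings.
A: Mean rate = 461.0 mm / 787 years ≈ 0.586 mm per year.
Length of B = 0.586 × 463 = 271.3 mm.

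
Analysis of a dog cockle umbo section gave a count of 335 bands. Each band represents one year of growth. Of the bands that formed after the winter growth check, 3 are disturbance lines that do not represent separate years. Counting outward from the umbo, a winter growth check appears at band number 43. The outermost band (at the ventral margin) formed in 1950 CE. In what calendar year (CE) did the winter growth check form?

1661 CE

The winter growth check sits at band 43 from the umbo, so 335 − 43 = 292 bands formed after it.
Removing the 3 false bands leaves 292 − 3 = 289 true bands beyond the winter growth check.
1950 − 289 = 1661 CE.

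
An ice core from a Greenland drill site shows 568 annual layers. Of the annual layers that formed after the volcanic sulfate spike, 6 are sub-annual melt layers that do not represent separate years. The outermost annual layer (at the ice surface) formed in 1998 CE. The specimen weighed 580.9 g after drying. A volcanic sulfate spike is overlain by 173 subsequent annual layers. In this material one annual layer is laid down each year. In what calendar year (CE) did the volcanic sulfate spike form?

1831 CE

173 annual layers post-date the volcanic sulfate spike.
Excluding 6 false annual layers: 173 − 6 = 167.
The annual layer at the ice surface is 1998 CE, so the volcanic sulfate spike dates to 1998 − 167 = 1831 CE.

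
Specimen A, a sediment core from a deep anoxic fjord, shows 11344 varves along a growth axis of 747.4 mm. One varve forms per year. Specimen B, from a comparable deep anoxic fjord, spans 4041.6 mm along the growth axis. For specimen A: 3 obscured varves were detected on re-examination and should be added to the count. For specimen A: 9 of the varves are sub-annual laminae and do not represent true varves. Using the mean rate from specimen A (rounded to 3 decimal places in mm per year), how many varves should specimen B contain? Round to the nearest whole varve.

Specimen A: after corrections the count is 11344 − 9 + 3 = 11338 varves.
A: 747.4 mm over 11338 years gives 747.4 / 11338 ≈ 0.066 mm/year.
B spans 4041.6 / 0.066 = 61236.36 years ≈ 61236 varves.

61236 varves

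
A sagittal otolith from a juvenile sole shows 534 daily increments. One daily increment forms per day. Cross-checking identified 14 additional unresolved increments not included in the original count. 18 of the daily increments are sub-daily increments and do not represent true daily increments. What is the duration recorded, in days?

530 days

Adjusted count: 534 − 18 + 14 = 530 daily increments.
One daily increment per day makes the duration 530 days.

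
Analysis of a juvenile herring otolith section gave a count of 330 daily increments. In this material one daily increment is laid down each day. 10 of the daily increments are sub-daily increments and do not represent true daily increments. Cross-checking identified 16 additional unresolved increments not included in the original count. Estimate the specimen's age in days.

True daily increment count = 330 − 10 + 16 = 336.
One daily increment per day makes the duration 336 days.

336 d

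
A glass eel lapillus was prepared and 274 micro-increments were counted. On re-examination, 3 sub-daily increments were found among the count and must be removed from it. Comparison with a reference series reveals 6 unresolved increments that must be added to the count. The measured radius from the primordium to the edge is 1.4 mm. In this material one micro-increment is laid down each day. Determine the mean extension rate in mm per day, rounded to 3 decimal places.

After corrections the count is 274 − 3 + 6 = 277 micro-increments.
Extension rate ≈ 1.4 / 277 = 0.005 mm per day.

0.005 mm per day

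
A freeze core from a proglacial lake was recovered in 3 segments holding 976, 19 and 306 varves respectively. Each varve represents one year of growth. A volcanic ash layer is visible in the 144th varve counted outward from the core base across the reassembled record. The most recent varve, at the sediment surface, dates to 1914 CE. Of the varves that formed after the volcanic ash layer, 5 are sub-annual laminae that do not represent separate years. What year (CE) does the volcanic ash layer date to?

762 CE

Total varves = 976 + 19 + 306 = 1301.
The volcanic ash layer sits at varve 144 from the core base, so 1301 − 144 = 1157 varves formed after it.
Excluding 5 false varves: 1157 − 5 = 1152.
Counting back 1152 years from 1914 CE places the volcanic ash layer in 1914 − 1152 = 762 CE.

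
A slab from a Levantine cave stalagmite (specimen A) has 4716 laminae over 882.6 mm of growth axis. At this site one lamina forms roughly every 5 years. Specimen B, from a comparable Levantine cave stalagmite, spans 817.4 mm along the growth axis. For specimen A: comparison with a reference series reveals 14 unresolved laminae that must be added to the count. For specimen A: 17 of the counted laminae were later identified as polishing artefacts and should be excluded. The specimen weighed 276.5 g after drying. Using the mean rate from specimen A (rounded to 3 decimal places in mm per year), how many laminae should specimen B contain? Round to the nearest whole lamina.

Specimen A: true lamina count = 4716 − 17 + 14 = 4713.
Specimen A: multiplying by 5 years per lamina: 4713 × 5 = 23565 years.
A: 882.6 mm over 23565 years gives 882.6 / 23565 ≈ 0.037 mm/yr.
Specimen B: 817.4 mm / 0.037 mm per year = 22091.89 years; at 5 years per lamina that is 22091.89 / 5 ≈ 4418 laminae.

4418 laminae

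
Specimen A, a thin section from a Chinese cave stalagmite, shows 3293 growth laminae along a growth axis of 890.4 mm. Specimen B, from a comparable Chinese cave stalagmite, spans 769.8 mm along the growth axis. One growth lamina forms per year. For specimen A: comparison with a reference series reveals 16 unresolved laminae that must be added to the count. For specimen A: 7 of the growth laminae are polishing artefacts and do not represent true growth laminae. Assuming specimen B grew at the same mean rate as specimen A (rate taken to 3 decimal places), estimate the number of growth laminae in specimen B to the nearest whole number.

2851 growth laminae

Specimen A: correcting the raw count gives 3293 − 7 + 16 = 3302 true growth laminae.
A: Mean rate = 890.4 mm / 3302 years ≈ 0.270 mm/yr.
Specimen B: 769.8 mm / 0.270 mm per year = 2851.11 years ≈ 2851 growth laminae.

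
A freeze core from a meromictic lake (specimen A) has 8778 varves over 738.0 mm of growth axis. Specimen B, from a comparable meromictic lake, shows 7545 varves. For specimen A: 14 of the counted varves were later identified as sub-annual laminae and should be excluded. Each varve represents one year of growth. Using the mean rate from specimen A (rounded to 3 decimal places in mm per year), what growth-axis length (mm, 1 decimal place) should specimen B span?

Specimen A: after corrections the count is 8778 − 14 = 8764 varves.
A: Extension rate ≈ 738.0 / 8764 = 0.084 mm/year.
For B, 0.084 mm/year × 7545 years = 633.8 mm.

633.8 mm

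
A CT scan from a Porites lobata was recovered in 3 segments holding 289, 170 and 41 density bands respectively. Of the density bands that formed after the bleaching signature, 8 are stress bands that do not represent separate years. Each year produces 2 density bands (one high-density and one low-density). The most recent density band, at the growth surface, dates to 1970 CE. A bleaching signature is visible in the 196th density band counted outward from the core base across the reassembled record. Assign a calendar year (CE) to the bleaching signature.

1822 CE

Total density bands = 289 + 170 + 41 = 500.
Between density band 196 and the growth surface there are 500 − 196 = 304 density bands.
Removing the 8 false density bands leaves 304 − 8 = 296 true density bands beyond the bleaching signature.
With 2 density bands per year, 296 / 2 = 148 years.
The density band at the growth surface is 1970 CE, so the bleaching signature dates to 1970 − 148 = 1822 CE.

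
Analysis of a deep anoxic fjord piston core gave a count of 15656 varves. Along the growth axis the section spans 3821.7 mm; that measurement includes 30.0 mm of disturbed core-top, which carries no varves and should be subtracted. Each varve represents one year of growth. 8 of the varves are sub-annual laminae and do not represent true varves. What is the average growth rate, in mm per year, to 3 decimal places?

After corrections the count is 15656 − 8 = 15648 varves.
Removing the 30.0 mm offcut leaves 3821.7 − 30.0 = 3791.7 mm.
3791.7 mm over 15648 years gives 3791.7 / 15648 ≈ 0.242 mm per year.

0.242 mm per year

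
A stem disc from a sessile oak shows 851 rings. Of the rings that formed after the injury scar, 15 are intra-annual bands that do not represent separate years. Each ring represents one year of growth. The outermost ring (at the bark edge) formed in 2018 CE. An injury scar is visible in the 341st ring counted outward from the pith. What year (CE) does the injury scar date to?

1523 CE

The injury scar sits at ring 341 from the pith, so 851 − 341 = 510 rings formed after it.
Excluding 15 false rings: 510 − 15 = 495.
The ring at the bark edge is 2018 CE, so the injury scar dates to 2018 − 495 = 1523 CE.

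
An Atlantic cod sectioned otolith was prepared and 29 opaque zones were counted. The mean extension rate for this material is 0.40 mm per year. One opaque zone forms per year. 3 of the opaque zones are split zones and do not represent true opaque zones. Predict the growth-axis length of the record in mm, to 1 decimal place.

True opaque zone count = 29 − 3 = 26.
Predicted length = 0.40 mm/year × 26 years = 10.4 mm.

10.4 mm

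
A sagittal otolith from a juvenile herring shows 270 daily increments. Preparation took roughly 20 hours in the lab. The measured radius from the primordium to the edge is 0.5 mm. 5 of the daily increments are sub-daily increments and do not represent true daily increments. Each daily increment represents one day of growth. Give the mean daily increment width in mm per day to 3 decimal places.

After corrections the count is 270 − 5 = 265 daily increments.
0.5 mm over 265 days gives 0.5 / 265 ≈ 0.002 mm per day.

0.002 mm per day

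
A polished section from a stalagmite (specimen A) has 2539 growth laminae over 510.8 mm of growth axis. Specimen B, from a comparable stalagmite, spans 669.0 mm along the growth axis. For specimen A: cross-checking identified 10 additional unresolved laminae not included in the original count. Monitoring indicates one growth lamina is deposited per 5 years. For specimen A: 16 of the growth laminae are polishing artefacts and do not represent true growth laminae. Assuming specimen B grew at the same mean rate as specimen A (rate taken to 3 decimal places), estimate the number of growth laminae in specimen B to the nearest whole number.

3345 growth laminae

Specimen A: true growth lamina count = 2539 − 16 + 10 = 2533.
Specimen A: at 5 years per growth lamina, 2533 × 5 = 12665 years.
A: Mean rate = 510.8 mm / 12665 years ≈ 0.040 mm/year.
Specimen B: 669.0 mm / 0.040 mm per year = 16725.00 years; at 5 years per growth lamina that is 16725.00 / 5 ≈ 3345 growth laminae.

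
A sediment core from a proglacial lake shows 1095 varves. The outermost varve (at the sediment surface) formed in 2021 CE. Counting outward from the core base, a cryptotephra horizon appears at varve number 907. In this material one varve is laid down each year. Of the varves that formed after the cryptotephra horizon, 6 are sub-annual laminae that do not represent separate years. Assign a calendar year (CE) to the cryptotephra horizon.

1839 CE

The cryptotephra horizon sits at varve 907 from the core base, so 1095 − 907 = 188 varves formed after it.
Excluding 6 false varves: 188 − 6 = 182.
2021 − 182 = 1839 CE.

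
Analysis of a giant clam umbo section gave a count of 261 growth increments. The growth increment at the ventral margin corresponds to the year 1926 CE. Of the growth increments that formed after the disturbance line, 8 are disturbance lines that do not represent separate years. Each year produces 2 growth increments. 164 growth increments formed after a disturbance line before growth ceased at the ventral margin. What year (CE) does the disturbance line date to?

1848 CE

164 growth increments post-date the disturbance line.
Removing the 8 false growth increments leaves 164 − 8 = 156 true growth increments beyond the disturbance line.
With 2 growth increments per year, 156 / 2 = 78 years.
Counting back 78 years from 1926 CE places the disturbance line in 1926 − 78 = 1848 CE.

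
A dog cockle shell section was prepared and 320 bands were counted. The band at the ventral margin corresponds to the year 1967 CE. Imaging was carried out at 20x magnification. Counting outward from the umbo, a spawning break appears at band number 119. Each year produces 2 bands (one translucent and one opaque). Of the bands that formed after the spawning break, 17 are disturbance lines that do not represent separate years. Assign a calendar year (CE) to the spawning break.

The spawning break sits at band 119 from the umbo, so 320 − 119 = 201 bands formed after it.
Excluding 17 false bands: 201 − 17 = 184.
With 2 bands per year, 184 / 2 = 92 years.
Counting back 92 years from 1967 CE places the spawning break in 1967 − 92 = 1875 CE.

1875 CE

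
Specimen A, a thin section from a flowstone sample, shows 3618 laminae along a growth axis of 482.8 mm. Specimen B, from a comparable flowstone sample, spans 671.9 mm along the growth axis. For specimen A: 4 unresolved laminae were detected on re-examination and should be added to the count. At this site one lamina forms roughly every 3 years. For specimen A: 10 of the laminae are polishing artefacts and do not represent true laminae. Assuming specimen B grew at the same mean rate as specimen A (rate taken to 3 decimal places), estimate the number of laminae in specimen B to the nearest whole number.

4977 laminae

Specimen A: true lamina count = 3618 − 10 + 4 = 3612.
Specimen A: at 3 years per lamina, 3612 × 3 = 10836 years.
A: 482.8 mm over 10836 years gives 482.8 / 10836 ≈ 0.045 mm/year.
B spans 671.9 / 0.045 = 14931.11 years; at 3 years per lamina that is 14931.11 / 3 ≈ 4977 laminae.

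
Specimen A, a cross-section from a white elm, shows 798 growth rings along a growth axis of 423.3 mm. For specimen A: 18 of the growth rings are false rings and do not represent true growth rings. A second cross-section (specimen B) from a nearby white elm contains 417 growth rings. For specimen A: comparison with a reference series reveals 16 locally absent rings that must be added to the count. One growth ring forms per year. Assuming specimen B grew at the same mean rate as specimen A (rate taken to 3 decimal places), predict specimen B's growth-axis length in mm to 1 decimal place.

Specimen A: correcting the raw count gives 798 − 18 + 16 = 796 true growth rings.
A: Mean rate = 423.3 mm / 796 years ≈ 0.532 mm/yr.
B's length ≈ 0.532 × 417 = 221.8 mm.

221.8 mm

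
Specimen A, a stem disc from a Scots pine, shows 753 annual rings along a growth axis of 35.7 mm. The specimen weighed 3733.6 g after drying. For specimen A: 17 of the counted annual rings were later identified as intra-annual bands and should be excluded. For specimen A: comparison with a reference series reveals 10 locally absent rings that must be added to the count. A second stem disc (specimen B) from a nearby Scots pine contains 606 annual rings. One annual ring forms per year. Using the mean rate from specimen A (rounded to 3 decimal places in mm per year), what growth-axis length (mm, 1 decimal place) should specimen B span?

Specimen A: after corrections the count is 753 − 17 + 10 = 746 annual rings.
A: Mean rate = 35.7 mm / 746 years ≈ 0.048 mm/year.
For B, 0.048 mm/year × 606 years = 29.1 mm.

29.1 mm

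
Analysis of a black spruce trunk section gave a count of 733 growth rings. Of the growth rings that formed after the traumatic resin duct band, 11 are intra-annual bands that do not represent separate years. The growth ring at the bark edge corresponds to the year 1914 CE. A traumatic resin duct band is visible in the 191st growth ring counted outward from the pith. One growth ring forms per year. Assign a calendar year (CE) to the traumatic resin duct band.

733 − 191 = 542 growth rings lie beyond the traumatic resin duct band toward the bark edge.
542 − 11 false = 531 true growth rings after the traumatic resin duct band.
1914 − 531 = 1383 CE.

1383 CE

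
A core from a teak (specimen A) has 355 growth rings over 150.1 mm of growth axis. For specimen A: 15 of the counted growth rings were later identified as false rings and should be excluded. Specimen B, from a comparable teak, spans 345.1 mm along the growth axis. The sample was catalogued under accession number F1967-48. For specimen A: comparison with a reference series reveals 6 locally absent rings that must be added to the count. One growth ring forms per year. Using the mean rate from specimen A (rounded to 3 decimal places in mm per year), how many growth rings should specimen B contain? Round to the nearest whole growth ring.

Specimen A: adjusted count: 355 − 15 + 6 = 346 growth rings.
A: 150.1 mm over 346 years gives 150.1 / 346 ≈ 0.434 mm per year.
For B, 345.1 / 0.434 = 795.16 years ≈ 795 growth rings.

795 growth rings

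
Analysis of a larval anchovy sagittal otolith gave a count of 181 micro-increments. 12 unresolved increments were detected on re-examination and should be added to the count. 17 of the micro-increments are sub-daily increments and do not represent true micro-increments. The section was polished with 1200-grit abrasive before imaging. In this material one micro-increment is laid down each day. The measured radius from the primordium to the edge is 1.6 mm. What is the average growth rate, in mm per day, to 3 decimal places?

0.009 mm per day

True micro-increment count = 181 − 17 + 12 = 176.
Extension rate ≈ 1.6 / 176 = 0.009 mm per day.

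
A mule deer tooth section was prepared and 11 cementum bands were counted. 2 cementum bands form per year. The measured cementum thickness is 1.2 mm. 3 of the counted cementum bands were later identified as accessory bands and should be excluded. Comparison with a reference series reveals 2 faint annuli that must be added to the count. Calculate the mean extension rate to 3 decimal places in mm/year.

Correcting the raw count gives 11 − 3 + 2 = 10 true cementum bands.
10 cementum bands at 2 per year is 10 / 2 = 5 years.
Mean rate = 1.2 mm / 5 years ≈ 0.240 mm/year.

0.240 mm/year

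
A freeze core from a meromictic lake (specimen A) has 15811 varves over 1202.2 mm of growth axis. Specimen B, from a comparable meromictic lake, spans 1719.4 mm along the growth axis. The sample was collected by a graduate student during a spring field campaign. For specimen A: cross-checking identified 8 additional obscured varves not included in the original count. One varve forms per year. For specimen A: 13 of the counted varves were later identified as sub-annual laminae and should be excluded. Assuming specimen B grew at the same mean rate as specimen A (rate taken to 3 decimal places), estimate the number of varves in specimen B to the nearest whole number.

22624 varves

Specimen A: after corrections the count is 15811 − 13 + 8 = 15806 varves.
A: Mean rate = 1202.2 mm / 15806 years ≈ 0.076 mm/year.
For B, 1719.4 / 0.076 = 22623.68 years ≈ 22624 varves.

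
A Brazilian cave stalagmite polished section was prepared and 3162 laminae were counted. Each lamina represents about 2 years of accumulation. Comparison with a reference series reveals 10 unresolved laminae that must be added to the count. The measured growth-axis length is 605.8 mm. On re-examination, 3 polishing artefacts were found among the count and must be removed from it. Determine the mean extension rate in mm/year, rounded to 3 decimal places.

Correcting the raw count gives 3162 − 3 + 10 = 3169 true laminae.
Multiplying by 2 years per lamina: 3169 × 2 = 6338 years.
605.8 mm over 6338 years gives 605.8 / 6338 ≈ 0.096 mm/year.

0.096 mm/year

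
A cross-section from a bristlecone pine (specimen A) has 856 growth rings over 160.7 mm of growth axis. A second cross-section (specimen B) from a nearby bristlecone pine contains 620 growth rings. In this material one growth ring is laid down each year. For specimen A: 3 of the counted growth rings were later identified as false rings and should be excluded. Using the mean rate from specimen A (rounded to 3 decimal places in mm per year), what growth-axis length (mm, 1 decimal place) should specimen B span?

116.6 mm

Specimen A: true growth ring count = 856 − 3 = 853.
A: Extension rate ≈ 160.7 / 853 = 0.188 mm per year.
B's length ≈ 0.188 × 620 = 116.6 mm.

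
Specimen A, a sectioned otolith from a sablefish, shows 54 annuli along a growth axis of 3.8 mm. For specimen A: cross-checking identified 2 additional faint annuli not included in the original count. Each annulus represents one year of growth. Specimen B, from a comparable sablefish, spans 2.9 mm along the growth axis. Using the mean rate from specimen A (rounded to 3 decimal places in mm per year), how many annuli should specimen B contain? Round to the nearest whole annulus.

43 annuli

Specimen A: true annulus count = 54 + 2 = 56.
A: 3.8 mm over 56 years gives 3.8 / 56 ≈ 0.068 mm/yr.
B spans 2.9 / 0.068 = 42.65 years ≈ 43 annuli.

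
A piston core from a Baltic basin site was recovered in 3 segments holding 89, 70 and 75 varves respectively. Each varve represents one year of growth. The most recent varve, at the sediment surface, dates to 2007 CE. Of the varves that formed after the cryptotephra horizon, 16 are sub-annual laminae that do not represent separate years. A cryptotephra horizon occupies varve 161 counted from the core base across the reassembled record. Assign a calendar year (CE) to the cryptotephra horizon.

Total varves = 89 + 70 + 75 = 234.
234 − 161 = 73 varves lie beyond the cryptotephra horizon toward the sediment surface.
Removing the 16 false varves leaves 73 − 16 = 57 true varves beyond the cryptotephra horizon.
2007 − 57 = 1950 CE.

1950 CE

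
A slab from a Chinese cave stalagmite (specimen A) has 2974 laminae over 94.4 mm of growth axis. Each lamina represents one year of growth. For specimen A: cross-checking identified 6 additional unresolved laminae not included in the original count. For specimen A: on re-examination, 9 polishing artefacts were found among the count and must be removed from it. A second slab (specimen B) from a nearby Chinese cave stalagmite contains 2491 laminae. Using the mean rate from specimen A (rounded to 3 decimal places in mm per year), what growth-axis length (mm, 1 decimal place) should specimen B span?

Specimen A: adjusted count: 2974 − 9 + 6 = 2971 laminae.
A: Extension rate ≈ 94.4 / 2971 = 0.032 mm/yr.
Length of B = 0.032 × 2491 = 79.7 mm.

79.7 mm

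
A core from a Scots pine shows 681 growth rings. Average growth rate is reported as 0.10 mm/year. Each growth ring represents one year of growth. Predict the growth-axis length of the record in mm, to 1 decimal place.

681 years of growth are recorded.
Predicted length = 0.10 mm/year × 681 years = 68.1 mm.

68.1 mm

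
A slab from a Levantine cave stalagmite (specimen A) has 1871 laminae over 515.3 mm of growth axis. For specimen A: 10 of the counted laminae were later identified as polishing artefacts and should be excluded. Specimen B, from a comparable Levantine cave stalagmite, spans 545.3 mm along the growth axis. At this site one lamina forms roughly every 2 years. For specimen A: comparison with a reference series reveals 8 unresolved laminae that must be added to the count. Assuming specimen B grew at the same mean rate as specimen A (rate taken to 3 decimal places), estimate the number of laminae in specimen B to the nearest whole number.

Specimen A: after corrections the count is 1871 − 10 + 8 = 1869 laminae.
Specimen A: at 2 years per lamina, 1869 × 2 = 3738 years.
A: 515.3 mm over 3738 years gives 515.3 / 3738 ≈ 0.138 mm per year.
Specimen B: 545.3 mm / 0.138 mm per year = 3951.45 years; at 2 years per lamina that is 3951.45 / 2 ≈ 1976 laminae.

1976 laminae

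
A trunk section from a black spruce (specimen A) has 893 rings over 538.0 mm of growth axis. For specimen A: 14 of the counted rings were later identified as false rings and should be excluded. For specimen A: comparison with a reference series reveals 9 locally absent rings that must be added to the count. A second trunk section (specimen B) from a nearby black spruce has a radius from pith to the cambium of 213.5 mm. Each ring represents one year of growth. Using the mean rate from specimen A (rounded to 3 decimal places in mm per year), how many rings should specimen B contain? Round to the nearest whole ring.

352 rings

Specimen A: true ring count = 893 − 14 + 9 = 888.
A: 538.0 mm over 888 years gives 538.0 / 888 ≈ 0.606 mm per year.
For B, 213.5 / 0.606 = 352.31 years ≈ 352 rings.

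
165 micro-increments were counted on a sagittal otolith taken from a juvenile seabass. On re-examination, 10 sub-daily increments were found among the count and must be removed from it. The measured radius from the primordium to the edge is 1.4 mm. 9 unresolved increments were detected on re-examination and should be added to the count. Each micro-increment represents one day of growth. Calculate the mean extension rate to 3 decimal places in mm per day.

0.009 mm per day

True micro-increment count = 165 − 10 + 9 = 164.
1.4 mm over 164 days gives 1.4 / 164 ≈ 0.009 mm per day.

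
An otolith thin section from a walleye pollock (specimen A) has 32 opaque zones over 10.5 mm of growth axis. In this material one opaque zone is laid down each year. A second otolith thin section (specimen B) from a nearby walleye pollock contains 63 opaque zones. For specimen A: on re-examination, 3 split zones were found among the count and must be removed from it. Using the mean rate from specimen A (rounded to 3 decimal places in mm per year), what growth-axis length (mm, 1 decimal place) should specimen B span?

Specimen A: adjusted count: 32 − 3 = 29 opaque zones.
A: Mean rate = 10.5 mm / 29 years ≈ 0.362 mm/year.
B's length ≈ 0.362 × 63 = 22.8 mm.

22.8 mm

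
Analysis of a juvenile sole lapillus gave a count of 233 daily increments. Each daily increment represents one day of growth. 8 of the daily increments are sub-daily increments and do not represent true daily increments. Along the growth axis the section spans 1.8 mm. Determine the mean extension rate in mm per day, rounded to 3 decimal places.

Adjusted count: 233 − 8 = 225 daily increments.
Mean rate = 1.8 mm / 225 days ≈ 0.008 mm per day.

0.008 mm per day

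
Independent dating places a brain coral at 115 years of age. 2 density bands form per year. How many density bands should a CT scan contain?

Expected density bands: 115 × 2 = 230.
So 230 density bands should be present.

230 density bands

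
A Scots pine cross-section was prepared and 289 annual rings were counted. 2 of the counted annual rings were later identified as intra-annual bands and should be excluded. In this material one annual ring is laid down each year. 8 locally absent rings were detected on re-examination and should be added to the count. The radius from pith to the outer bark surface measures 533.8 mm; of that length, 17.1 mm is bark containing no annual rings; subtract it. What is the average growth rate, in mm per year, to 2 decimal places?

Adjusted count: 289 − 2 + 8 = 295 annual rings.
Net length = 533.8 − 17.1 = 516.7 mm.
Extension rate ≈ 516.7 / 295 = 1.75 mm per year.

1.75 mm per year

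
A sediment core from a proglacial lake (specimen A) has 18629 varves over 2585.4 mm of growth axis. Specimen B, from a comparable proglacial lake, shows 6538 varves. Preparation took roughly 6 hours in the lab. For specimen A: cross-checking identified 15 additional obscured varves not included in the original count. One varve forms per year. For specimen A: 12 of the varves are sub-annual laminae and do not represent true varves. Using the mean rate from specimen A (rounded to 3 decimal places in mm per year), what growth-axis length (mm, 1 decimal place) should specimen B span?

Specimen A: after corrections the count is 18629 − 12 + 15 = 18632 varves.
A: Mean rate = 2585.4 mm / 18632 years ≈ 0.139 mm per year.
B's length ≈ 0.139 × 6538 = 908.8 mm.

908.8 mm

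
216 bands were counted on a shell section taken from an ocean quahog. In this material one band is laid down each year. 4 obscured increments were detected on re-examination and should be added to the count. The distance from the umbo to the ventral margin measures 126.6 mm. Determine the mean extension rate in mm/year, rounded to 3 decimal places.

After corrections the count is 216 + 4 = 220 bands.
Mean rate = 126.6 mm / 220 years ≈ 0.575 mm/year.

0.575 mm/year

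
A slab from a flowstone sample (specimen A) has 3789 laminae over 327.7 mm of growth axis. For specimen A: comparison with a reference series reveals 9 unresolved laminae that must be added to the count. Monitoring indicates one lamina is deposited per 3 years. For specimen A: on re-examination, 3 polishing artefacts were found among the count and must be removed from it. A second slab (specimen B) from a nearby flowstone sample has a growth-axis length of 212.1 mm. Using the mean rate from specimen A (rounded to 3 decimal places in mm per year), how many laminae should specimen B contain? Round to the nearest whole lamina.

2438 laminae

Specimen A: true lamina count = 3789 − 3 + 9 = 3795.
Specimen A: at 3 years per lamina, 3795 × 3 = 11385 years.
A: Extension rate ≈ 327.7 / 11385 = 0.029 mm per year.
Specimen B: 212.1 mm / 0.029 mm per year = 7313.79 years; at 3 years per lamina that is 7313.79 / 3 ≈ 2438 laminae.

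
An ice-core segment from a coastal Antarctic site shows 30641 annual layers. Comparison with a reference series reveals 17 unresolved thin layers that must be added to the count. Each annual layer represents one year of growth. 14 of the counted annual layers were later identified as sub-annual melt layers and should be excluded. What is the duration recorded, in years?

30644 years

Correcting the raw count gives 30641 − 14 + 17 = 30644 true annual layers.
At one annual layer per year, that is 30644 years.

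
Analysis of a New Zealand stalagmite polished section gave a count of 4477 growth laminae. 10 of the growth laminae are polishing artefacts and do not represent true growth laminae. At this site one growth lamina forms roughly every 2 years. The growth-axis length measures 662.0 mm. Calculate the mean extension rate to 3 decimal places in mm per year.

0.074 mm per year

After corrections the count is 4477 − 10 = 4467 growth laminae.
Multiplying by 2 years per growth lamina: 4467 × 2 = 8934 years.
662.0 mm over 8934 years gives 662.0 / 8934 ≈ 0.074 mm per year.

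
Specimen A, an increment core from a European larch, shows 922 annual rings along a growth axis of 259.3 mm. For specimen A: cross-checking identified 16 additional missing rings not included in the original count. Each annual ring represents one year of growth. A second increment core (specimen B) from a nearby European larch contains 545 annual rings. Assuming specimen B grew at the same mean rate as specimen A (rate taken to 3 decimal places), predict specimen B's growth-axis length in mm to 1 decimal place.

150.4 mm

Specimen A: adjusted count: 922 + 16 = 938 annual rings.
A: 259.3 mm over 938 years gives 259.3 / 938 ≈ 0.276 mm/yr.
Length of B = 0.276 × 545 = 150.4 mm.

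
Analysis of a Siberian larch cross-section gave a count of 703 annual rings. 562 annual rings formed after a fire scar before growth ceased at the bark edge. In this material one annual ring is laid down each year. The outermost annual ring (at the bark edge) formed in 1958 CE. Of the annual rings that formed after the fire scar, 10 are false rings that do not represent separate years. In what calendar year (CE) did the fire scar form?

562 annual rings post-date the fire scar.
Removing the 10 false annual rings leaves 562 − 10 = 552 true annual rings beyond the fire scar.
Counting back 552 years from 1958 CE places the fire scar in 1958 − 552 = 1406 CE.

1406 CE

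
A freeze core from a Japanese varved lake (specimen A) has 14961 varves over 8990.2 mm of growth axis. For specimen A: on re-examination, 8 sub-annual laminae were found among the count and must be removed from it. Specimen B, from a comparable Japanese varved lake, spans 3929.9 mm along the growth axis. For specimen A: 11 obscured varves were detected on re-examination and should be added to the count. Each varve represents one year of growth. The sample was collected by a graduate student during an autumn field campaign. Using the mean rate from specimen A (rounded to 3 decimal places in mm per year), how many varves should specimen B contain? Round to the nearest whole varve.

Specimen A: correcting the raw count gives 14961 − 8 + 11 = 14964 true varves.
A: Mean rate = 8990.2 mm / 14964 years ≈ 0.601 mm/yr.
For B, 3929.9 / 0.601 = 6538.94 years ≈ 6539 varves.

6539 varves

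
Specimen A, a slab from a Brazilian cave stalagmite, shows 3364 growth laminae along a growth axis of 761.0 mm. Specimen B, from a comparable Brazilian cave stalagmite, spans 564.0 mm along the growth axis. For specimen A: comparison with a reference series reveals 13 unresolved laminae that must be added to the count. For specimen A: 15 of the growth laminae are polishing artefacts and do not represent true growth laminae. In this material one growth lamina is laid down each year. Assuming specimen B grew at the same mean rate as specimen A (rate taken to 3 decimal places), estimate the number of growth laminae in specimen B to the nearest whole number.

2496 growth laminae

Specimen A: correcting the raw count gives 3364 − 15 + 13 = 3362 true growth laminae.
A: Extension rate ≈ 761.0 / 3362 = 0.226 mm/year.
B spans 564.0 / 0.226 = 2495.58 years ≈ 2496 growth laminae.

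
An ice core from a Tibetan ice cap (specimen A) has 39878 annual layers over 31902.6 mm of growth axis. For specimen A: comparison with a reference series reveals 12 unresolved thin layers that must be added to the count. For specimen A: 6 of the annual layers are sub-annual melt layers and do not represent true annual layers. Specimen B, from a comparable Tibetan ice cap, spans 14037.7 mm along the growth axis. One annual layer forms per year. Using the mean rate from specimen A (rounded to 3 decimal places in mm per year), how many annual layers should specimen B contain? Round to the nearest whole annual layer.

Specimen A: adjusted count: 39878 − 6 + 12 = 39884 annual layers.
A: Mean rate = 31902.6 mm / 39884 years ≈ 0.800 mm/yr.
Specimen B: 14037.7 mm / 0.800 mm per year = 17547.12 years ≈ 17547 annual layers.

17547 annual layers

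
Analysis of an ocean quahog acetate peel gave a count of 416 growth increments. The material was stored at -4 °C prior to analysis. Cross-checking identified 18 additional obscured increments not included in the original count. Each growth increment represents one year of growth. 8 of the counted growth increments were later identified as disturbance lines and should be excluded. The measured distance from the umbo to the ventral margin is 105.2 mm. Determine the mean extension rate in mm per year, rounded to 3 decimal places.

Correcting the raw count gives 416 − 8 + 18 = 426 true growth increments.
105.2 mm over 426 years gives 105.2 / 426 ≈ 0.247 mm per year.

0.247 mm per year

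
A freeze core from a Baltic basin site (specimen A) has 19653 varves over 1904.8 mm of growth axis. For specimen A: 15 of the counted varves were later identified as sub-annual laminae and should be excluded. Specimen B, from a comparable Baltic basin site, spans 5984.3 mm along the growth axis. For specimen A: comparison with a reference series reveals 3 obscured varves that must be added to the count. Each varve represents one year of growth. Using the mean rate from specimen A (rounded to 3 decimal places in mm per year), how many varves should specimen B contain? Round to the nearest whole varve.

Specimen A: after corrections the count is 19653 − 15 + 3 = 19641 varves.
A: 1904.8 mm over 19641 years gives 1904.8 / 19641 ≈ 0.097 mm per year.
Specimen B: 5984.3 mm / 0.097 mm per year = 61693.81 years ≈ 61694 varves.

61694 varves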